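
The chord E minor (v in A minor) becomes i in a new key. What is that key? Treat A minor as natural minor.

E minor

The numeral i denotes a minor triad on scale degree 1. With E on degree 1, the tonic of the new key is E.
Degree 1 carries a minor triad in minor keys, so the destination is E minor.
Check: the diatonic triads of E minor (natural minor) are Em (i), F#dim (ii°), G (III), Am (iv), Bm (v), C (VI), D (VII) — E minor is indeed i.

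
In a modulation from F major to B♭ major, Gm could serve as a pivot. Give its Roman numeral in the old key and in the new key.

The scale of F major is F G A B♭ C D E; G is degree 2, and the triad built there (G-B♭-D) is minor, so it is ii.
The scale of B♭ major is B♭ C D E♭ F G A; G is degree 6, and the triad built there (G-B♭-D) is minor, so it is vi.

ii in F major; vi in B♭ major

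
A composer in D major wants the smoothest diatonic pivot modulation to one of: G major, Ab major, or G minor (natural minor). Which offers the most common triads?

Triads of D major: D (I), Em (ii), F#m (iii), G (IV), A (V), Bm (vi), C#dim (vii°).
G major shares 4: D, Em, G, Bm.
Ab major shares 0: none.
G minor (natural minor) shares 0: none.
The most common triads (4) are shared with G major.

G major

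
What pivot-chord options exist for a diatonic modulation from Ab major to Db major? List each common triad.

Ab, Bbm, Db, Fm

Triads in Ab major: Ab (I), Bbm (ii), Cm (iii), Db (IV), Eb (V), Fm (vi), Gdim (vii°).
Triads in Db major: Db (I), Ebm (ii), Fm (iii), Gb (IV), Ab (V), Bbm (vi), Cdim (vii°).
Shared triads with their functions: Ab (I in Ab major, V in Db major); Bbm (ii in Ab major, vi in Db major); Db (IV in Ab major, I in Db major); Fm (vi in Ab major, iii in Db major).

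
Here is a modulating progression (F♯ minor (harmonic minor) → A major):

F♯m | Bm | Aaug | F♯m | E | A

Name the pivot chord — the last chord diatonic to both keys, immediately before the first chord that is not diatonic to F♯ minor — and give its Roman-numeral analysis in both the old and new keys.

Chords diatonic to F♯ minor: F♯m, G♯dim, Aaug, Bm, C♯, D, E♯dim.
Reading the progression, the first chord not in that set is E, so the modulation leaves F♯ minor there.
The chord immediately before E is F♯m, which is diatonic to both keys: i in F♯ minor and vi in A major.

F♯m — i in F♯ minor, vi in A major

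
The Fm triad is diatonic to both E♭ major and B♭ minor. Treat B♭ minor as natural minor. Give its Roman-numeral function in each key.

The scale of E♭ major is E♭ F G A♭ B♭ C D; F is degree 2, and the triad built there (F-A♭-C) is minor, so it is ii.
The scale of B♭ minor (natural minor) is B♭ C D♭ E♭ F G♭ A♭; F is degree 5, and the triad built there (F-A♭-C) is minor, so it is v.

ii in E♭ major; v in B♭ minor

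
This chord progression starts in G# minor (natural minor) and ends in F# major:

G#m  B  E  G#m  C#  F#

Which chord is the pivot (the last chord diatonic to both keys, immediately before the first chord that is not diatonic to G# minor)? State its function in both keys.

G#m — i in G# minor, ii in F# major

Chords diatonic to G# minor: G#m, A#dim, B, C#m, D#m, E, F#.
Reading the progression, the first chord not in that set is C#, so the modulation leaves G# minor there.
The chord immediately before C# is G#m, which is diatonic to both keys: i in G# minor and ii in F# major.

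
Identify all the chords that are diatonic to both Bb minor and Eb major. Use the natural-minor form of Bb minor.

Fm, Ab

Triads in Bb minor (natural minor): Bbm (i), Cdim (ii°), Db (III), Ebm (iv), Fm (v), Gb (VI), Ab (VII).
Triads in Eb major: Eb (I), Fm (ii), Gm (iii), Ab (IV), Bb (V), Cm (vi), Ddim (vii°).
Shared triads with their functions: Fm (v in Bb minor, ii in Eb major); Ab (VII in Bb minor, IV in Eb major).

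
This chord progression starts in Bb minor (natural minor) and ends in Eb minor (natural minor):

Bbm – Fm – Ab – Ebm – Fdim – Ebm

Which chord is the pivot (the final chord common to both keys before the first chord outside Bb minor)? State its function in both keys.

Chords diatonic to Bb minor: Bbm, Cdim, Db, Ebm, Fm, Gb, Ab.
Reading the progression, the first chord not in that set is Fdim, so the modulation leaves Bb minor there.
The chord immediately before Fdim is Ebm, which is diatonic to both keys: iv in Bb minor and i in Eb minor.

Ebm — iv in Bb minor, i in Eb minor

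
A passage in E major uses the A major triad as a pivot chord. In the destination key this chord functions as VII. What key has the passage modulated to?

B minor

The numeral VII denotes a major triad on scale degree 7. With A on degree 7, the tonic of the new key is B.
Degree 7 carries a major triad in natural-minor keys, so the destination is B minor.
Check: the diatonic triads of B minor (natural minor) are Bm (i), C#dim (ii°), D (III), Em (iv), F#m (v), G (VI), A (VII) — A major is indeed VII.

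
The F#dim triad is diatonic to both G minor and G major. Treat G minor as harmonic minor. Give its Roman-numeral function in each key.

vii° in G minor; vii° in G major

The scale of G minor (harmonic minor) is G A Bb C D Eb F#; F# is degree 7, and the triad built there (F#-A-C) is diminished, so it is vii°.
The scale of G major is G A B C D E F#; F# is degree 7, and the triad built there (F#-A-C) is diminished, so it is vii°.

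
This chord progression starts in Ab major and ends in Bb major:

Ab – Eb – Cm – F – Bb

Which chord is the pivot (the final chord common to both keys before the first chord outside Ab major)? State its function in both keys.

Chords diatonic to Ab major: Ab, Bbm, Cm, Db, Eb, Fm, Gdim.
Reading the progression, the first chord not in that set is F, so the modulation leaves Ab major there.
The chord immediately before F is Cm, which is diatonic to both keys: iii in Ab major and ii in Bb major.

Cm — iii in Ab major, ii in Bb major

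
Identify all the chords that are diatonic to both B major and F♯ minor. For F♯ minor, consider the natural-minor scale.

Triads in B major: B (I), C♯m (ii), D♯m (iii), E (IV), F♯ (V), G♯m (vi), A♯dim (vii°).
Triads in F♯ minor (natural minor): F♯m (i), G♯dim (ii°), A (III), Bm (iv), C♯m (v), D (VI), E (VII).
Shared triads with their functions: C♯m (ii in B major, v in F♯ minor); E (IV in B major, VII in F♯ minor).

C♯m, E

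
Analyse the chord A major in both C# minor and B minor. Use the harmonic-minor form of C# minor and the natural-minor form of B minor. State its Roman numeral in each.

VI in C# minor; VII in B minor

The scale of C# minor (harmonic minor) is C# D# E F# G# A B#; A is degree 6, and the triad built there (A-C#-E) is major, so it is VI.
The scale of B minor (natural minor) is B C# D E F# G A; A is degree 7, and the triad built there (A-C#-E) is major, so it is VII.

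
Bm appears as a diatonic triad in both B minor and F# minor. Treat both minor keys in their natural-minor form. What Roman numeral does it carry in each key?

i in B minor; iv in F# minor

The scale of B minor (natural minor) is B C# D E F# G A; B is degree 1, and the triad built there (B-D-F#) is minor, so it is i.
The scale of F# minor (natural minor) is F# G# A B C# D E; B is degree 4, and the triad built there (B-D-F#) is minor, so it is iv.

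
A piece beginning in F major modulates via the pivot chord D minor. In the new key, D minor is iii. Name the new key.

Bb major

The numeral iii denotes a minor triad on scale degree 3. With D on degree 3, the tonic of the new key is Bb.
Degree 3 carries a minor triad in major keys, so the destination is Bb major.
Check: the diatonic triads of Bb major are Bb (I), Cm (ii), Dm (iii), Eb (IV), F (V), Gm (vi), Adim (vii°) — D minor is indeed iii.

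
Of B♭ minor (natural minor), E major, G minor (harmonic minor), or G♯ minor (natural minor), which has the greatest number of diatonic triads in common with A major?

E major

Triads of A major: A (I), Bm (ii), C♯m (iii), D (IV), E (V), F♯m (vi), G♯dim (vii°).
B♭ minor (natural minor) shares 0: none.
E major shares 4: A, C♯m, E, F♯m.
G minor (harmonic minor) shares 1: D.
G♯ minor (natural minor) shares 2: C♯m, E.
The most common triads (4) are shared with E major.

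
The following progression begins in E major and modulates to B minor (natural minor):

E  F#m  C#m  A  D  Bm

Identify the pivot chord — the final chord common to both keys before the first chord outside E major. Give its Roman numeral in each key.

A — IV in E major, VII in B minor

Chords diatonic to E major: E, F#m, G#m, A, B, C#m, D#dim.
Reading the progression, the first chord not in that set is D, so the modulation leaves E major there.
The chord immediately before D is A, which is diatonic to both keys: IV in E major and VII in B minor.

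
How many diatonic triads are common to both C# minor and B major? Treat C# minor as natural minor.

Diatonic triads of C# minor (natural minor): C#m (i), D#dim (ii°), E (III), F#m (iv), G#m (v), A (VI), B (VII).
Diatonic triads of B major: B (I), C#m (ii), D#m (iii), E (IV), F# (V), G#m (vi), A#dim (vii°).
Matching root and quality in both lists: C#m, E, G#m, B.
That gives 4 common triads.

4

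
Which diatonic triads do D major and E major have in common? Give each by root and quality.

Triads in D major: D (I), Em (ii), F♯m (iii), G (IV), A (V), Bm (vi), C♯dim (vii°).
Triads in E major: E (I), F♯m (ii), G♯m (iii), A (IV), B (V), C♯m (vi), D♯dim (vii°).
Shared triads with their functions: F♯m (iii in D major, ii in E major); A (V in D major, IV in E major).

F♯m, A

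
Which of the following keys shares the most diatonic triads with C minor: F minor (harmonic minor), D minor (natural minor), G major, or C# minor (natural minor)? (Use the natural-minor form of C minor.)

Triads of C minor (natural minor): C minor (i), D diminished (ii°), Eb major (III), F minor (iv), G minor (v), Ab major (VI), Bb major (VII).
F minor (harmonic minor) shares 1: Fm.
D minor (natural minor) shares 2: Gm, Bb.
G major shares 0: none.
C# minor (natural minor) shares 0: none.
The most common triads (2) are shared with D minor.

D minor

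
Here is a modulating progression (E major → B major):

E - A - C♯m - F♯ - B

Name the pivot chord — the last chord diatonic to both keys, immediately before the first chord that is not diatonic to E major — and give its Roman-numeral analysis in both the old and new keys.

Chords diatonic to E major: E, F♯m, G♯m, A, B, C♯m, D♯dim.
Reading the progression, the first chord not in that set is F♯, so the modulation leaves E major there.
The chord immediately before F♯ is C♯m, which is diatonic to both keys: vi in E major and ii in B major.

C♯m — vi in E major, ii in B major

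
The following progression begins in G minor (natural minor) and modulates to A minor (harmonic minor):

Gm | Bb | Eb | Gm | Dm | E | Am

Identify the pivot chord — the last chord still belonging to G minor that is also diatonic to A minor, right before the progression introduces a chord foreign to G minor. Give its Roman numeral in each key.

Chords diatonic to G minor: Gm, Adim, Bb, Cm, Dm, Eb, F.
Reading the progression, the first chord not in that set is E, so the modulation leaves G minor there.
The chord immediately before E is Dm, which is diatonic to both keys: v in G minor and iv in A minor.

Dm — v in G minor, iv in A minor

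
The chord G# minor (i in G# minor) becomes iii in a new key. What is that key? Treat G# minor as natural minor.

The numeral iii denotes a minor triad on scale degree 3. With G# on degree 3, the tonic of the new key is E.
Degree 3 carries a minor triad in major keys, so the destination is E major.
Check: the diatonic triads of E major are E (I), F#m (ii), G#m (iii), A (IV), B (V), C#m (vi), D#dim (vii°) — G# minor is indeed iii.

E major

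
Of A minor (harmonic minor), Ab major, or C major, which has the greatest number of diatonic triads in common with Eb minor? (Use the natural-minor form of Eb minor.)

Triads of Eb minor (natural minor): Ebm (i), Fdim (ii°), Gb (III), Abm (iv), Bbm (v), Cb (VI), Db (VII).
A minor (harmonic minor) shares 0: none.
Ab major shares 2: Bbm, Db.
C major shares 0: none.
The most common triads (2) are shared with Ab major.

Ab major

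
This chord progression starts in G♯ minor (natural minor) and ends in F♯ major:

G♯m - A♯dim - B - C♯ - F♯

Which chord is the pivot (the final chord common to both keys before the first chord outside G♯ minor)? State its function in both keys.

B — III in G♯ minor, IV in F♯ major

Chords diatonic to G♯ minor: G♯m, A♯dim, B, C♯m, D♯m, E, F♯.
Reading the progression, the first chord not in that set is C♯, so the modulation leaves G♯ minor there.
The chord immediately before C♯ is B, which is diatonic to both keys: III in G♯ minor and IV in F♯ major.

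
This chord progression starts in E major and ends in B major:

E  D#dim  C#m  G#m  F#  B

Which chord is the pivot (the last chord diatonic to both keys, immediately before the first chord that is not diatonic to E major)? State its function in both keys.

Chords diatonic to E major: E, F#m, G#m, A, B, C#m, D#dim.
Reading the progression, the first chord not in that set is F#, so the modulation leaves E major there.
The chord immediately before F# is G#m, which is diatonic to both keys: iii in E major and vi in B major.

G#m — iii in E major, vi in B major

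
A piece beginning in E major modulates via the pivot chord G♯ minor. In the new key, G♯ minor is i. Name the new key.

The numeral i denotes a minor triad on scale degree 1. With G♯ on degree 1, the tonic of the new key is G♯.
Degree 1 carries a minor triad in minor keys, so the destination is G♯ minor.
Check: the diatonic triads of G♯ minor (natural minor) are G♯m (i), A♯dim (ii°), B (III), C♯m (iv), D♯m (v), E (VI), F♯ (VII) — G♯ minor is indeed i.

G♯ minor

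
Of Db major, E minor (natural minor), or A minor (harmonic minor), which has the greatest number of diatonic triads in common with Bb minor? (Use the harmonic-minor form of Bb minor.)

Db major

Triads of Bb minor (harmonic minor): Bbm (i), Cdim (ii°), Dbaug (III+), Ebm (iv), F (V), Gb (VI), Adim (vii°).
Db major shares 4: Bbm, Cdim, Ebm, Gb.
E minor (natural minor) shares 0: none.
A minor (harmonic minor) shares 1: F.
The most common triads (4) are shared with Db major.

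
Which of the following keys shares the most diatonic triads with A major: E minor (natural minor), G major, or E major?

Triads of A major: A major (I), B minor (ii), C# minor (iii), D major (IV), E major (V), F# minor (vi), G# diminished (vii°).
E minor (natural minor) shares 2: Bm, D.
G major shares 2: Bm, D.
E major shares 4: A, C#m, E, F#m.
The most common triads (4) are shared with E major.

E major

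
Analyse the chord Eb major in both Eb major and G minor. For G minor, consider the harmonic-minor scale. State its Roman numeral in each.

The scale of Eb major is Eb F G Ab Bb C D; Eb is degree 1, and the triad built there (Eb-G-Bb) is major, so it is I.
The scale of G minor (harmonic minor) is G A Bb C D Eb F#; Eb is degree 6, and the triad built there (Eb-G-Bb) is major, so it is VI.

I in Eb major; VI in G minor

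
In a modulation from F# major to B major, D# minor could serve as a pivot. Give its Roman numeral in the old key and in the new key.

The scale of F# major is F# G# A# B C# D# E#; D# is degree 6, and the triad built there (D#-F#-A#) is minor, so it is vi.
The scale of B major is B C# D# E F# G# A#; D# is degree 3, and the triad built there (D#-F#-A#) is minor, so it is iii.

vi in F# major; iii in B major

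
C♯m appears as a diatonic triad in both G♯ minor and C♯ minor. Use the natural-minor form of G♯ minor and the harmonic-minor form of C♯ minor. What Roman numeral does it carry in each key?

The scale of G♯ minor (natural minor) is G♯ A♯ B C♯ D♯ E F♯; C♯ is degree 4, and the triad built there (C♯-E-G♯) is minor, so it is iv.
The scale of C♯ minor (harmonic minor) is C♯ D♯ E F♯ G♯ A B♯; C♯ is degree 1, and the triad built there (C♯-E-G♯) is minor, so it is i.

iv in G♯ minor; i in C♯ minor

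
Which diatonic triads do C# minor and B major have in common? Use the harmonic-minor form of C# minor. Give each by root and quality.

C#m

Triads in C# minor (harmonic minor): C#m (i), D#dim (ii°), Eaug (III+), F#m (iv), G# (V), A (VI), B#dim (vii°).
Triads in B major: B (I), C#m (ii), D#m (iii), E (IV), F# (V), G#m (vi), A#dim (vii°).
Shared triads with their functions: C#m (i in C# minor, ii in B major).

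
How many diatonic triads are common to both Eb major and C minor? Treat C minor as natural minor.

7

Diatonic triads of Eb major: Eb (I), Fm (ii), Gm (iii), Ab (IV), Bb (V), Cm (vi), Ddim (vii°).
Diatonic triads of C minor (natural minor): Cm (i), Ddim (ii°), Eb (III), Fm (iv), Gm (v), Ab (VI), Bb (VII).
Matching root and quality in both lists: Eb, Fm, Gm, Ab, Bb, Cm, Ddim.
That gives 7 common triads.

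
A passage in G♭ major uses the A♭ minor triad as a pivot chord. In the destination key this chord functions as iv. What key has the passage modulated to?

The numeral iv denotes a minor triad on scale degree 4. With A♭ on degree 4, the tonic of the new key is E♭.
Degree 4 carries a minor triad in minor keys, so the destination is E♭ minor.
Check: the diatonic triads of E♭ minor (natural minor) are E♭m (i), Fdim (ii°), G♭ (III), A♭m (iv), B♭m (v), C♭ (VI), D♭ (VII) — A♭ minor is indeed iv.

E♭ minor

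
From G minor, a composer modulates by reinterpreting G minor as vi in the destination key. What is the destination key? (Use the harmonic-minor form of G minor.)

The numeral vi denotes a minor triad on scale degree 6. With G on degree 6, the tonic of the new key is B♭.
Degree 6 carries a minor triad in major keys, so the destination is B♭ major.
Check: the diatonic triads of B♭ major are B♭ (I), Cm (ii), Dm (iii), E♭ (IV), F (V), Gm (vi), Adim (vii°) — G minor is indeed vi.

B♭ major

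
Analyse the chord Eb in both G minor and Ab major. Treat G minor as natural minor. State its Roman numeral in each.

The scale of G minor (natural minor) is G A Bb C D Eb F; Eb is degree 6, and the triad built there (Eb-G-Bb) is major, so it is VI.
The scale of Ab major is Ab Bb C Db Eb F G; Eb is degree 5, and the triad built there (Eb-G-Bb) is major, so it is V.

VI in G minor; V in Ab major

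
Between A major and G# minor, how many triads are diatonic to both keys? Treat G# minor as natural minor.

2

Diatonic triads of A major: A (I), Bm (ii), C#m (iii), D (IV), E (V), F#m (vi), G#dim (vii°).
Diatonic triads of G# minor (natural minor): G#m (i), A#dim (ii°), B (III), C#m (iv), D#m (v), E (VI), F# (VII).
Matching root and quality in both lists: C#m, E.
That gives 2 common triads.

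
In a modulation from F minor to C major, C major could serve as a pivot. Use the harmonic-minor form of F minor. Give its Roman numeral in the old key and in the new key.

V in F minor; I in C major

The scale of F minor (harmonic minor) is F G Ab Bb C Db E; C is degree 5, and the triad built there (C-E-G) is major, so it is V.
The scale of C major is C D E F G A B; C is degree 1, and the triad built there (C-E-G) is major, so it is I.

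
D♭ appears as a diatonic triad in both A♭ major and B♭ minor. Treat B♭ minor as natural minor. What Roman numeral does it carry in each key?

The scale of A♭ major is A♭ B♭ C D♭ E♭ F G; D♭ is degree 4, and the triad built there (D♭-F-A♭) is major, so it is IV.
The scale of B♭ minor (natural minor) is B♭ C D♭ E♭ F G♭ A♭; D♭ is degree 3, and the triad built there (D♭-F-A♭) is major, so it is III.

IV in A♭ major; III in B♭ minor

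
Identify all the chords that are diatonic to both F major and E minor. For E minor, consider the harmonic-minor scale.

Triads in F major: F major (I), G minor (ii), A minor (iii), Bb major (IV), C major (V), D minor (vi), E diminished (vii°).
Triads in E minor (harmonic minor): E minor (i), F# diminished (ii°), G augmented (III+), A minor (iv), B major (V), C major (VI), D# diminished (vii°).
Shared triads with their functions: A minor (iii in F major, iv in E minor); C major (V in F major, VI in E minor).

Am, C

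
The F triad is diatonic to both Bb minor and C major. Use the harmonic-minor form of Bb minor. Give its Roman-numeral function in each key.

V in Bb minor; IV in C major

The scale of Bb minor (harmonic minor) is Bb C Db Eb F Gb A; F is degree 5, and the triad built there (F-A-C) is major, so it is V.
The scale of C major is C D E F G A B; F is degree 4, and the triad built there (F-A-C) is major, so it is IV.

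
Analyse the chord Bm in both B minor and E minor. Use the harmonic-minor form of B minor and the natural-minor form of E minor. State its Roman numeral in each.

i in B minor; v in E minor

The scale of B minor (harmonic minor) is B C# D E F# G A#; B is degree 1, and the triad built there (B-D-F#) is minor, so it is i.
The scale of E minor (natural minor) is E F# G A B C D; B is degree 5, and the triad built there (B-D-F#) is minor, so it is v.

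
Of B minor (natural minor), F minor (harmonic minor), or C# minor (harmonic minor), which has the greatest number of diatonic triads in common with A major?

Triads of A major: A (I), Bm (ii), C#m (iii), D (IV), E (V), F#m (vi), G#dim (vii°).
B minor (natural minor) shares 4: A, Bm, D, F#m.
F minor (harmonic minor) shares 0: none.
C# minor (harmonic minor) shares 3: A, C#m, F#m.
The most common triads (4) are shared with B minor.

B minor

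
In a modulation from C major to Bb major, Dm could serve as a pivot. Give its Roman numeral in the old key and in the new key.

The scale of C major is C D E F G A B; D is degree 2, and the triad built there (D-F-A) is minor, so it is ii.
The scale of Bb major is Bb C D Eb F G A; D is degree 3, and the triad built there (D-F-A) is minor, so it is iii.

ii in C major; iii in Bb major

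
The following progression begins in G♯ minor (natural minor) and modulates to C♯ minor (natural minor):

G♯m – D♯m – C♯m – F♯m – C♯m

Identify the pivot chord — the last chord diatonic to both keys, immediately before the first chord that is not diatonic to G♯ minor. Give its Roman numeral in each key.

Chords diatonic to G♯ minor: G♯m, A♯dim, B, C♯m, D♯m, E, F♯.
Reading the progression, the first chord not in that set is F♯m, so the modulation leaves G♯ minor there.
The chord immediately before F♯m is C♯m, which is diatonic to both keys: iv in G♯ minor and i in C♯ minor.

C♯m — iv in G♯ minor, i in C♯ minor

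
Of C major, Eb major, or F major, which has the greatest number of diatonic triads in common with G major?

C major

Triads of G major: G (I), Am (ii), Bm (iii), C (IV), D (V), Em (vi), F#dim (vii°).
C major shares 4: G, Am, C, Em.
Eb major shares 0: none.
F major shares 2: Am, C.
The most common triads (4) are shared with C major.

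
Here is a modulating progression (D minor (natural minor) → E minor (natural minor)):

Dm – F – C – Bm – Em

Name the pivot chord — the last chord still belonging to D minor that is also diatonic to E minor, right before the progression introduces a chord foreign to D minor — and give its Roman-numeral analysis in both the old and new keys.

Chords diatonic to D minor: Dm, Edim, F, Gm, Am, Bb, C.
Reading the progression, the first chord not in that set is Bm, so the modulation leaves D minor there.
The chord immediately before Bm is C, which is diatonic to both keys: VII in D minor and VI in E minor.

C — VII in D minor, VI in E minor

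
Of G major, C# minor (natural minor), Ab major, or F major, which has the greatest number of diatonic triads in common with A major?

C# minor

Triads of A major: A (I), Bm (ii), C#m (iii), D (IV), E (V), F#m (vi), G#dim (vii°).
G major shares 2: Bm, D.
C# minor (natural minor) shares 4: A, C#m, E, F#m.
Ab major shares 0: none.
F major shares 0: none.
The most common triads (4) are shared with C# minor.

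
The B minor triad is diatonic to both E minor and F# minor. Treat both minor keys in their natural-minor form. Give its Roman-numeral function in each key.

The scale of E minor (natural minor) is E F# G A B C D; B is degree 5, and the triad built there (B-D-F#) is minor, so it is v.
The scale of F# minor (natural minor) is F# G# A B C# D E; B is degree 4, and the triad built there (B-D-F#) is minor, so it is iv.

v in E minor; iv in F# minor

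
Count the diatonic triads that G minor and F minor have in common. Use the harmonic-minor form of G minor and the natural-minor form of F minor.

2

Diatonic triads of G minor (harmonic minor): G minor (i), A diminished (ii°), B♭ augmented (III+), C minor (iv), D major (V), E♭ major (VI), F♯ diminished (vii°).
Diatonic triads of F minor (natural minor): F minor (i), G diminished (ii°), A♭ major (III), B♭ minor (iv), C minor (v), D♭ major (VI), E♭ major (VII).
Matching root and quality in both lists: C minor, E♭ major.
That gives 2 common triads.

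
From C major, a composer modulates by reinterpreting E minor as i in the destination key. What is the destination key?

The numeral i denotes a minor triad on scale degree 1. With E on degree 1, the tonic of the new key is E.
Degree 1 carries a minor triad in minor keys, so the destination is E minor.
Check: the diatonic triads of E minor (natural minor) are Em (i), F#dim (ii°), G (III), Am (iv), Bm (v), C (VI), D (VII) — E minor is indeed i.

E minor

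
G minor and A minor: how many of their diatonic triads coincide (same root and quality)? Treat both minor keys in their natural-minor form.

2

Diatonic triads of G minor (natural minor): Gm (i), Adim (ii°), Bb (III), Cm (iv), Dm (v), Eb (VI), F (VII).
Diatonic triads of A minor (natural minor): Am (i), Bdim (ii°), C (III), Dm (iv), Em (v), F (VI), G (VII).
Matching root and quality in both lists: Dm, F.
That gives 2 common triads.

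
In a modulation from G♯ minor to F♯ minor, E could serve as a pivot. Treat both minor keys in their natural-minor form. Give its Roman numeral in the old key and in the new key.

The scale of G♯ minor (natural minor) is G♯ A♯ B C♯ D♯ E F♯; E is degree 6, and the triad built there (E-G♯-B) is major, so it is VI.
The scale of F♯ minor (natural minor) is F♯ G♯ A B C♯ D E; E is degree 7, and the triad built there (E-G♯-B) is major, so it is VII.

VI in G♯ minor; VII in F♯ minor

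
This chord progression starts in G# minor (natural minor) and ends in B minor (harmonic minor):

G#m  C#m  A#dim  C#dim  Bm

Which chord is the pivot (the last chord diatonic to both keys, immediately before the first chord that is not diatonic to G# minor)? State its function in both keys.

A#dim — ii° in G# minor, vii° in B minor

Chords diatonic to G# minor: G#m, A#dim, B, C#m, D#m, E, F#.
Reading the progression, the first chord not in that set is C#dim, so the modulation leaves G# minor there.
The chord immediately before C#dim is A#dim, which is diatonic to both keys: ii° in G# minor and vii° in B minor.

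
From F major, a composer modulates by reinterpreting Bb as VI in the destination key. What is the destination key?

D minor

The numeral VI denotes a major triad on scale degree 6. With Bb on degree 6, the tonic of the new key is D.
Degree 6 carries a major triad in minor keys, so the destination is D minor.
Check: the diatonic triads of D minor (natural minor) are Dm (i), Edim (ii°), F (III), Gm (iv), Am (v), Bb (VI), C (VII) — Bb is indeed VI.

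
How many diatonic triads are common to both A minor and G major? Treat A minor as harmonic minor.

1

Diatonic triads of A minor (harmonic minor): Am (i), Bdim (ii°), Caug (III+), Dm (iv), E (V), F (VI), G♯dim (vii°).
Diatonic triads of G major: G (I), Am (ii), Bm (iii), C (IV), D (V), Em (vi), F♯dim (vii°).
Matching root and quality in both lists: Am.
That gives 1 common triad.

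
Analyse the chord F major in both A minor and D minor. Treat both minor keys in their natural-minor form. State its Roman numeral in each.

VI in A minor; III in D minor

The scale of A minor (natural minor) is A B C D E F G; F is degree 6, and the triad built there (F-A-C) is major, so it is VI.
The scale of D minor (natural minor) is D E F G A B♭ C; F is degree 3, and the triad built there (F-A-C) is major, so it is III.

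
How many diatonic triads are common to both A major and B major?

2

Diatonic triads of A major: A major (I), B minor (ii), C# minor (iii), D major (IV), E major (V), F# minor (vi), G# diminished (vii°).
Diatonic triads of B major: B major (I), C# minor (ii), D# minor (iii), E major (IV), F# major (V), G# minor (vi), A# diminished (vii°).
Matching root and quality in both lists: C# minor, E major.
That gives 2 common triads.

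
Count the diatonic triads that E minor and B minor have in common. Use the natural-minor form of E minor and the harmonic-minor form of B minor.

Diatonic triads of E minor (natural minor): E minor (i), F♯ diminished (ii°), G major (III), A minor (iv), B minor (v), C major (VI), D major (VII).
Diatonic triads of B minor (harmonic minor): B minor (i), C♯ diminished (ii°), D augmented (III+), E minor (iv), F♯ major (V), G major (VI), A♯ diminished (vii°).
Matching root and quality in both lists: E minor, G major, B minor.
That gives 3 common triads.

3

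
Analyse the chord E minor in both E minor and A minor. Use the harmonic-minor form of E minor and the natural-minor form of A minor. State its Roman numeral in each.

i in E minor; v in A minor

The scale of E minor (harmonic minor) is E F# G A B C D#; E is degree 1, and the triad built there (E-G-B) is minor, so it is i.
The scale of A minor (natural minor) is A B C D E F G; E is degree 5, and the triad built there (E-G-B) is minor, so it is v.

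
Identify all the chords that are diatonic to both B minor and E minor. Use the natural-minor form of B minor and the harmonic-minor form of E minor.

Em

Triads in B minor (natural minor): B minor (i), C# diminished (ii°), D major (III), E minor (iv), F# minor (v), G major (VI), A major (VII).
Triads in E minor (harmonic minor): E minor (i), F# diminished (ii°), G augmented (III+), A minor (iv), B major (V), C major (VI), D# diminished (vii°).
Shared triads with their functions: E minor (iv in B minor, i in E minor).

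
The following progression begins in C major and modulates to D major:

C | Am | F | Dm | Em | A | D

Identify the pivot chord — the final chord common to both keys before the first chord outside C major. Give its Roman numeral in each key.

Chords diatonic to C major: C, Dm, Em, F, G, Am, Bdim.
Reading the progression, the first chord not in that set is A, so the modulation leaves C major there.
The chord immediately before A is Em, which is diatonic to both keys: iii in C major and ii in D major.

Em — iii in C major, ii in D major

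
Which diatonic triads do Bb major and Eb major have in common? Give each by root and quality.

Bb, Cm, Eb, Gm

Triads in Bb major: Bb (I), Cm (ii), Dm (iii), Eb (IV), F (V), Gm (vi), Adim (vii°).
Triads in Eb major: Eb (I), Fm (ii), Gm (iii), Ab (IV), Bb (V), Cm (vi), Ddim (vii°).
Shared triads with their functions: Bb (I in Bb major, V in Eb major); Cm (ii in Bb major, vi in Eb major); Eb (IV in Bb major, I in Eb major); Gm (vi in Bb major, iii in Eb major).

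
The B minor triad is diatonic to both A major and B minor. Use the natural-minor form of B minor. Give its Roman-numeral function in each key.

The scale of A major is A B C# D E F# G#; B is degree 2, and the triad built there (B-D-F#) is minor, so it is ii.
The scale of B minor (natural minor) is B C# D E F# G A; B is degree 1, and the triad built there (B-D-F#) is minor, so it is i.

ii in A major; i in B minor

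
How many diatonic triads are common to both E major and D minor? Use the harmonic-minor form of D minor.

Diatonic triads of E major: E major (I), F# minor (ii), G# minor (iii), A major (IV), B major (V), C# minor (vi), D# diminished (vii°).
Diatonic triads of D minor (harmonic minor): D minor (i), E diminished (ii°), F augmented (III+), G minor (iv), A major (V), Bb major (VI), C# diminished (vii°).
Matching root and quality in both lists: A major.
That gives 1 common triad.

1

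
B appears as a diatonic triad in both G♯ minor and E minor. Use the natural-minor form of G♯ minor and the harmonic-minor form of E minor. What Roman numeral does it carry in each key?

III in G♯ minor; V in E minor

The scale of G♯ minor (natural minor) is G♯ A♯ B C♯ D♯ E F♯; B is degree 3, and the triad built there (B-D♯-F♯) is major, so it is III.
The scale of E minor (harmonic minor) is E F♯ G A B C D♯; B is degree 5, and the triad built there (B-D♯-F♯) is major, so it is V.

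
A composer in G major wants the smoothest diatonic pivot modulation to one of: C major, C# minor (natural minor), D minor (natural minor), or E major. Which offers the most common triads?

Triads of G major: G (I), Am (ii), Bm (iii), C (IV), D (V), Em (vi), F#dim (vii°).
C major shares 4: G, Am, C, Em.
C# minor (natural minor) shares 0: none.
D minor (natural minor) shares 2: Am, C.
E major shares 0: none.
The most common triads (4) are shared with C major.

C major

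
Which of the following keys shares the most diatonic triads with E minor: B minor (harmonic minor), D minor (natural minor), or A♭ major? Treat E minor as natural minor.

B minor

Triads of E minor (natural minor): Em (i), F♯dim (ii°), G (III), Am (iv), Bm (v), C (VI), D (VII).
B minor (harmonic minor) shares 3: Em, G, Bm.
D minor (natural minor) shares 2: Am, C.
A♭ major shares 0: none.
The most common triads (3) are shared with B minor.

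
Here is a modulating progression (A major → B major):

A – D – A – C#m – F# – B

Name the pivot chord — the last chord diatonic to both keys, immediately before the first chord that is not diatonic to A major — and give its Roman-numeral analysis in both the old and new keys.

Chords diatonic to A major: A, Bm, C#m, D, E, F#m, G#dim.
Reading the progression, the first chord not in that set is F#, so the modulation leaves A major there.
The chord immediately before F# is C#m, which is diatonic to both keys: iii in A major and ii in B major.

C#m — iii in A major, ii in B major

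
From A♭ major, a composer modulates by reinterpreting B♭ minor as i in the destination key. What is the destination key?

The numeral i denotes a minor triad on scale degree 1. With B♭ on degree 1, the tonic of the new key is B♭.
Degree 1 carries a minor triad in minor keys, so the destination is B♭ minor.
Check: the diatonic triads of B♭ minor (natural minor) are B♭m (i), Cdim (ii°), D♭ (III), E♭m (iv), Fm (v), G♭ (VI), A♭ (VII) — B♭ minor is indeed i.

B♭ minor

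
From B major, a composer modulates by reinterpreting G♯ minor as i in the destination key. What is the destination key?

The numeral i denotes a minor triad on scale degree 1. With G♯ on degree 1, the tonic of the new key is G♯.
Degree 1 carries a minor triad in minor keys, so the destination is G♯ minor.
Check: the diatonic triads of G♯ minor (natural minor) are G♯m (i), A♯dim (ii°), B (III), C♯m (iv), D♯m (v), E (VI), F♯ (VII) — G♯ minor is indeed i.

G♯ minor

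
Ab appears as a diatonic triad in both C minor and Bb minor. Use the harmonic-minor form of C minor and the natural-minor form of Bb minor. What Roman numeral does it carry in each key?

The scale of C minor (harmonic minor) is C D Eb F G Ab B; Ab is degree 6, and the triad built there (Ab-C-Eb) is major, so it is VI.
The scale of Bb minor (natural minor) is Bb C Db Eb F Gb Ab; Ab is degree 7, and the triad built there (Ab-C-Eb) is major, so it is VII.

VI in C minor; VII in Bb minor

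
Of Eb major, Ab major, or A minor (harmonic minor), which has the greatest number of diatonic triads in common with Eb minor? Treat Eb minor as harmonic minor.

Triads of Eb minor (harmonic minor): Eb minor (i), F diminished (ii°), Gb augmented (III+), Ab minor (iv), Bb major (V), Cb major (VI), D diminished (vii°).
Eb major shares 2: Bb, Ddim.
Ab major shares 0: none.
A minor (harmonic minor) shares 0: none.
The most common triads (2) are shared with Eb major.

Eb major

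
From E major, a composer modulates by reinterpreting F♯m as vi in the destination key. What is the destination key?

The numeral vi denotes a minor triad on scale degree 6. With F♯ on degree 6, the tonic of the new key is A.
Degree 6 carries a minor triad in major keys, so the destination is A major.
Check: the diatonic triads of A major are A (I), Bm (ii), C♯m (iii), D (IV), E (V), F♯m (vi), G♯dim (vii°) — F♯m is indeed vi.

A major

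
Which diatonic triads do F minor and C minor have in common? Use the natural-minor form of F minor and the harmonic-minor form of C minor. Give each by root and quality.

Fm, Ab, Cm

Triads in F minor (natural minor): F minor (i), G diminished (ii°), Ab major (III), Bb minor (iv), C minor (v), Db major (VI), Eb major (VII).
Triads in C minor (harmonic minor): C minor (i), D diminished (ii°), Eb augmented (III+), F minor (iv), G major (V), Ab major (VI), B diminished (vii°).
Shared triads with their functions: F minor (i in F minor, iv in C minor); Ab major (III in F minor, VI in C minor); C minor (v in F minor, i in C minor).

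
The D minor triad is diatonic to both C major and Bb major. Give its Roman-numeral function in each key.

The scale of C major is C D E F G A B; D is degree 2, and the triad built there (D-F-A) is minor, so it is ii.
The scale of Bb major is Bb C D Eb F G A; D is degree 3, and the triad built there (D-F-A) is minor, so it is iii.

ii in C major; iii in Bb major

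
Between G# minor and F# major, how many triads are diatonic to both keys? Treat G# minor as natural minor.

Diatonic triads of G# minor (natural minor): G#m (i), A#dim (ii°), B (III), C#m (iv), D#m (v), E (VI), F# (VII).
Diatonic triads of F# major: F# (I), G#m (ii), A#m (iii), B (IV), C# (V), D#m (vi), E#dim (vii°).
Matching root and quality in both lists: G#m, B, D#m, F#.
That gives 4 common triads.

4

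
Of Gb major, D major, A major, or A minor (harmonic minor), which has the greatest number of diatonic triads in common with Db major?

Gb major

Triads of Db major: Db major (I), Eb minor (ii), F minor (iii), Gb major (IV), Ab major (V), Bb minor (vi), C diminished (vii°).
Gb major shares 4: Db, Ebm, Gb, Bbm.
D major shares 0: none.
A major shares 0: none.
A minor (harmonic minor) shares 0: none.
The most common triads (4) are shared with Gb major.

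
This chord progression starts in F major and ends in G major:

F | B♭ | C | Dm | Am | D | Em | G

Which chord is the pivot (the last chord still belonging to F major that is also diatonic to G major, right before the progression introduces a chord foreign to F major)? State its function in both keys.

Chords diatonic to F major: F, Gm, Am, B♭, C, Dm, Edim.
Reading the progression, the first chord not in that set is D, so the modulation leaves F major there.
The chord immediately before D is Am, which is diatonic to both keys: iii in F major and ii in G major.

Am — iii in F major, ii in G major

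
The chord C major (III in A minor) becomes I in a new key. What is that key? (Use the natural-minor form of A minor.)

C major

The numeral I denotes a major triad on scale degree 1. With C on degree 1, the tonic of the new key is C.
Degree 1 carries a major triad in major keys, so the destination is C major.
Check: the diatonic triads of C major are C (I), Dm (ii), Em (iii), F (IV), G (V), Am (vi), Bdim (vii°) — C major is indeed I.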